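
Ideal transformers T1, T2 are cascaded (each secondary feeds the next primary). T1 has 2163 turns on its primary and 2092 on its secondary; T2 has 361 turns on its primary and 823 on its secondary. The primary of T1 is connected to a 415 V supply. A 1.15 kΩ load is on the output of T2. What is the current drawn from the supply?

I_supply ≈ 1.75 A

Secondary of T1: V = 415.00 × 2092/2163 = 401.38 V.
Secondary of T2: V = 401.38 × 823/361 = 915.05 V.
I_load = 915.05/1150 = 0.79570 A, so P_out = 915.05 × 0.79570 = 728.10 W.
All ideal ⇒ P_in = P_out, so I_supply = 728.10/415 = 1.75 A.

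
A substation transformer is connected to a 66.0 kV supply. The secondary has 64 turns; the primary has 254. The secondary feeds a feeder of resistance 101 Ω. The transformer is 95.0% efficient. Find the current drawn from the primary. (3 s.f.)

I_p ≈ 43.7 A

V_s = 66000 × 64/254 = 16630 V.
I_s = V_s/R = 16630/101 = 164.65 A.
P_out = V_s I_s = 16630 × 164.65 = 2.7382×10^6 W.
P_in = P_out/η = 2.7382×10^6/0.950 = 2.8823×10^6 W.
I_p = P_in/V_p = 2.8823×10^6/66000 = 43.7 A.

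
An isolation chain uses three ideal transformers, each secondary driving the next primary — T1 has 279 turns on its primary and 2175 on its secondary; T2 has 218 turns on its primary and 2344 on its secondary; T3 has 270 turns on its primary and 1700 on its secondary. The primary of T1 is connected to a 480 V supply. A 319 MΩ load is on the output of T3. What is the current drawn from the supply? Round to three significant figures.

I_supply ≈ 0.419 A

After T1: V = 480.00 × 2175/279 = 3741.9 V.
After T2: V = 3741.9 × 2344/218 = 40234 V.
After T3: V = 40234 × 1700/270 = 253330 V.
I_load = 253330/(3.19×10^8) = 7.9413×10^-4 A, so P_out = 253330 × 7.9413×10^-4 = 201.18 W.
All ideal ⇒ P_in = P_out, so I_supply = 201.18/480 = 0.419 A.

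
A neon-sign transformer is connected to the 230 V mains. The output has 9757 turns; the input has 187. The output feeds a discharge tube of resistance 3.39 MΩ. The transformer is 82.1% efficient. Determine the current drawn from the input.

V_out = 230 × 9757/187 = 12001 V.
I_out = V_out/R = 12001/(3.39×10^6) = 0.0035400 A.
P_out = V_out I_out = 12001 × 0.0035400 = 42.482 W.
P_in = P_out/η = 42.482/0.821 = 51.744 W.
I_in = P_in/V_in = 51.744/230 = 0.225 A.

I_in ≈ 0.225 A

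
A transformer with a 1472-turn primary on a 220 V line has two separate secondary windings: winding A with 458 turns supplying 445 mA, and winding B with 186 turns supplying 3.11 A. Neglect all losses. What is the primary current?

V_A = 220 × 458/1472 = 68.451 V; V_B = 220 × 186/1472 = 27.799 V.
P_out = V_A I_A + V_B I_B = 68.451×0.445 + 27.799×3.11 = 30.461 + 86.455 = 116.92 W.
Ideal ⇒ P_in = P_out, so I_p = P_out/V_p = 116.92/220 = 0.531 A.

I_p ≈ 0.531 A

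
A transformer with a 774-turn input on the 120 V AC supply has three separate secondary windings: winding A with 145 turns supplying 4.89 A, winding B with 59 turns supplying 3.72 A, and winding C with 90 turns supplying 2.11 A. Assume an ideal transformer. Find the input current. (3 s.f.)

I_in ≈ 1.45 A

V_A = 120 × 145/774 = 22.481 V; V_B = 120 × 59/774 = 9.1473 V; V_C = 120 × 90/774 = 13.953 V.
P_out = V_A I_A + V_B I_B + V_C I_C = 22.481×4.89 + 9.1473×3.72 + 13.953×2.11 = 109.93 + 34.028 + 29.442 = 173.40 W.
Ideal ⇒ P_in = P_out, so I_in = P_out/V_in = 173.40/120 = 1.45 A.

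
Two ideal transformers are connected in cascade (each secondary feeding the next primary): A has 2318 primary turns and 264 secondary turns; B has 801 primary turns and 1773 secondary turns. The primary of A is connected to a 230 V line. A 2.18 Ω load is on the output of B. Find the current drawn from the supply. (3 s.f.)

I_supply ≈ 6.71 A

After A: V = 230.00 × 264/2318 = 26.195 V.
After B: V = 26.195 × 1773/801 = 57.982 V.
I_load = 57.982/2.18 = 26.597 A, so P_out = 57.982 × 26.597 = 1542.2 W.
All ideal ⇒ P_in = P_out, so I_supply = 1542.2/230 = 6.71 A.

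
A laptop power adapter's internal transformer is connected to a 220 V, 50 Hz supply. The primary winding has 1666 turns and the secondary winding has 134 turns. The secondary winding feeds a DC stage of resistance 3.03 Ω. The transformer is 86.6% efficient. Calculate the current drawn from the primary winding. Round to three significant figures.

V_s = 220 × 134/1666 = 17.695 V.
I_s = V_s/R = 17.695/3.03 = 5.8400 A.
P_out = V_s I_s = 17.695 × 5.8400 = 103.34 W.
P_in = P_out/η = 103.34/0.866 = 119.33 W.
I_p = P_in/V_p = 119.33/220 = 0.542 A.

I_p ≈ 0.542 A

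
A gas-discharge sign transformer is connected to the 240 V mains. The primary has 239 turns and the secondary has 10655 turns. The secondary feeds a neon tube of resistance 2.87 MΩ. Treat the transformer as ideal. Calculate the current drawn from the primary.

V_s = V_p × N_s/N_p = 240 × 10655/239 = 10700 V.
I_s = V_s/R = 10700/(2.87×10^6) = 0.0037281 A.
For an ideal transformer I_p N_p = I_s N_s, so I_p = 0.0037281 × 10655/239 = 0.166 A.

I_p ≈ 0.166 A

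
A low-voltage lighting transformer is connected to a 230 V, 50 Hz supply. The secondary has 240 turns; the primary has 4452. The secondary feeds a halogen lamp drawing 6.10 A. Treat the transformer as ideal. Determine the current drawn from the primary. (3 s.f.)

I_p ≈ 0.329 A

For an ideal transformer I_p N_p = I_s N_s, so I_p = 6.10 × 240/4452 = 0.329 A.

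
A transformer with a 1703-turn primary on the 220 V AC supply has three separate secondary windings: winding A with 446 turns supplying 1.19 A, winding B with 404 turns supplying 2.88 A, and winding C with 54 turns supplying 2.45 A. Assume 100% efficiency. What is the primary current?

I_p ≈ 1.07 A

V_A = 220 × 446/1703 = 57.616 V; V_B = 220 × 404/1703 = 52.190 V; V_C = 220 × 54/1703 = 6.9759 V.
P_out = V_A I_A + V_B I_B + V_C I_C = 57.616×1.19 + 52.190×2.88 + 6.9759×2.45 = 68.563 + 150.31 + 17.091 = 235.96 W.
Ideal ⇒ P_in = P_out, so I_p = P_out/V_p = 235.96/220 = 1.07 A.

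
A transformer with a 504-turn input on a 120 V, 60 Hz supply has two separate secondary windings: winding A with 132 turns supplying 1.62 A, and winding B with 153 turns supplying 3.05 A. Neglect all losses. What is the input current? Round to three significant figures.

I_in ≈ 1.35 A

V_A = 120 × 132/504 = 31.429 V; V_B = 120 × 153/504 = 36.429 V.
P_out = V_A I_A + V_B I_B = 31.429×1.62 + 36.429×3.05 = 50.914 + 111.11 = 162.02 W.
Ideal ⇒ P_in = P_out, so I_in = P_out/V_in = 162.02/120 = 1.35 A.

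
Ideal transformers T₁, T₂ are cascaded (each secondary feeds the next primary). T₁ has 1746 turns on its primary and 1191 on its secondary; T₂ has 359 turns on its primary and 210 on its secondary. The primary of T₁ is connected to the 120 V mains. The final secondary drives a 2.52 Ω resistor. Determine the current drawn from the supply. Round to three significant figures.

I_supply ≈ 7.58 A

After T₁: V = 120.00 × 1191/1746 = 81.856 V.
After T₂: V = 81.856 × 210/359 = 47.882 V.
I_load = 47.882/2.52 = 19.001 A, so P_out = 47.882 × 19.001 = 909.80 W.
All ideal ⇒ P_in = P_out, so I_supply = 909.80/120 = 7.58 A.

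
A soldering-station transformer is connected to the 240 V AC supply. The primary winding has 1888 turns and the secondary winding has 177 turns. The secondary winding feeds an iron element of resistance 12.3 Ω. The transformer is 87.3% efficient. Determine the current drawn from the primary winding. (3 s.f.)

V_s = 240 × 177/1888 = 22.500 V.
I_s = V_s/R = 22.500/12.3 = 1.8293 A.
P_out = V_s I_s = 22.500 × 1.8293 = 41.159 W.
P_in = P_out/η = 41.159/0.873 = 47.146 W.
I_p = P_in/V_p = 47.146/240 = 0.196 A.

I_p ≈ 0.196 A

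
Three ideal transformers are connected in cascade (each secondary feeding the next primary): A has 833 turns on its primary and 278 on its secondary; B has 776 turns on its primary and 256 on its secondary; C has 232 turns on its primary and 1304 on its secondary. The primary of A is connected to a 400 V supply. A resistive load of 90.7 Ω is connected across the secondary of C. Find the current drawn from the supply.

I_supply ≈ 1.69 A

Secondary of A: V = 400.00 × 278/833 = 133.49 V.
Secondary of B: V = 133.49 × 256/776 = 44.039 V.
Secondary of C: V = 44.039 × 1304/232 = 247.53 V.
I_load = 247.53/90.7 = 2.7291 A, so P_out = 247.53 × 2.7291 = 675.54 W.
All ideal ⇒ P_in = P_out, so I_supply = 675.54/400 = 1.69 A.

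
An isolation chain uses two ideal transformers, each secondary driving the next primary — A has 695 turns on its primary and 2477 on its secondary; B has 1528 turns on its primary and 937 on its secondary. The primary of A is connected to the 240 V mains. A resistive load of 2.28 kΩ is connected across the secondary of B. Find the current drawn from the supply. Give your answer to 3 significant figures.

Secondary of A: V = 240.00 × 2477/695 = 855.37 V.
Secondary of B: V = 855.37 × 937/1528 = 524.53 V.
I_load = 524.53/2280 = 0.23006 A, so P_out = 524.53 × 0.23006 = 120.67 W.
All ideal ⇒ P_in = P_out, so I_supply = 120.67/240 = 0.503 A.

I_supply ≈ 0.503 A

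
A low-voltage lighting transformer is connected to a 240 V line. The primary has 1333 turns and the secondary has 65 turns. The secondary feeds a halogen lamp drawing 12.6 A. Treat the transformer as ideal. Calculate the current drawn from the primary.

For an ideal transformer I_p N_p = I_s N_s, so I_p = 12.6 × 65/1333 = 0.614 A.

I_p ≈ 0.614 A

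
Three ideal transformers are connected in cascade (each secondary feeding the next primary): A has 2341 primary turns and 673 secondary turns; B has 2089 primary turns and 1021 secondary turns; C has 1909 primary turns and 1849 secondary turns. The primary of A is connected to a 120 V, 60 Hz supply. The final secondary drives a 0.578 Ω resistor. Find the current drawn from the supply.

After A: V = 120.00 × 673/2341 = 34.498 V.
After B: V = 34.498 × 1021/2089 = 16.861 V.
After C: V = 16.861 × 1849/1909 = 16.331 V.
I_load = 16.331/0.578 = 28.254 A, so P_out = 16.331 × 28.254 = 461.42 W.
All ideal ⇒ P_in = P_out, so I_supply = 461.42/120 = 3.85 A.

I_supply ≈ 3.85 A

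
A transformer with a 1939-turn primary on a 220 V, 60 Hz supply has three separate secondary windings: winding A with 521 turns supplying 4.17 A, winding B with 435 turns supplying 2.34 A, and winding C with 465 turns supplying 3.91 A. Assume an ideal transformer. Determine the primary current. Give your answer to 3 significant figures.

V_A = 220 × 521/1939 = 59.113 V; V_B = 220 × 435/1939 = 49.355 V; V_C = 220 × 465/1939 = 52.759 V.
P_out = V_A I_A + V_B I_B + V_C I_C = 59.113×4.17 + 49.355×2.34 + 52.759×3.91 = 246.50 + 115.49 + 206.29 = 568.28 W.
Ideal ⇒ P_in = P_out, so I_p = P_out/V_p = 568.28/220 = 2.58 A.

I_p ≈ 2.58 A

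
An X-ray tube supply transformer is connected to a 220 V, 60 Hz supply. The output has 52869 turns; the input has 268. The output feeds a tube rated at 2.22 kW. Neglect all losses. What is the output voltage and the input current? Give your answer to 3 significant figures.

V_out = V_in × N_out/N_in = 220 × 52869/268 = 43400 V.
I_out = P/V_out = 2220/43400 = 0.051152 A.
I_in = I_out × N_out/N_in = 0.051152 × 52869/268 = 10.1 A.

V_out ≈ 43400 V, I_in ≈ 10.1 A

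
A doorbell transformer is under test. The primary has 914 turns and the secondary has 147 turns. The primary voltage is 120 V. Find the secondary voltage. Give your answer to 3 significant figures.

V_s ≈ 19.3 V

V_s/V_p = N_s/N_p, so V_s = 120 × 147/914 = 19.3 V.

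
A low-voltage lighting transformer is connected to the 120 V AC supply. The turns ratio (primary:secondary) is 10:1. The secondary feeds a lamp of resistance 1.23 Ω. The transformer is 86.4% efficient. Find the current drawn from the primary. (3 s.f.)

I_p ≈ 1.13 A

V_s = 120 × 1/10 = 12.000 V.
I_s = V_s/R = 12.000/1.23 = 9.7561 A.
P_out = V_s I_s = 12.000 × 9.7561 = 117.07 W.
P_in = P_out/η = 117.07/0.864 = 135.50 W.
I_p = P_in/V_p = 135.50/120 = 1.13 A.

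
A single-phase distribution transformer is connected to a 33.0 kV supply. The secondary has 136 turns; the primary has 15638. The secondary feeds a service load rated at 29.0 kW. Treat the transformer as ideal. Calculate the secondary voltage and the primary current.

V_s = V_p × N_s/N_p = 33000 × 136/15638 = 286.99 V.
I_s = P/V_s = 29000/286.99 = 101.05 A.
I_p = I_s × N_s/N_p = 101.05 × 136/15638 = 0.879 A.

V_s ≈ 287 V, I_p ≈ 0.879 A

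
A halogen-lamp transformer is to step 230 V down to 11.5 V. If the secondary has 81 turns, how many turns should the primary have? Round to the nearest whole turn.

N_p/N_s = V_p/V_s, so N_p = 81 × 230/11.5 = 1620.0 ≈ 1620 turns.

N_p = 1620 turns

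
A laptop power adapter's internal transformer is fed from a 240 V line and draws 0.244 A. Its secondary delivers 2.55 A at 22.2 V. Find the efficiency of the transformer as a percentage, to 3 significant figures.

P_in = 240 × 0.244 = 58.5600 W.
P_out = 22.2 × 2.55 = 56.6100 W.
η = P_out/P_in = 56.6100/58.5600 = 0.967.

η ≈ 96.7%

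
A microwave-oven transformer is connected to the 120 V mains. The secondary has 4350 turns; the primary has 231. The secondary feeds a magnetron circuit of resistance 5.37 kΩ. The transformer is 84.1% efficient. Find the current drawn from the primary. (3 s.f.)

I_p ≈ 9.42 A

V_s = 120 × 4350/231 = 2259.7 V.
I_s = V_s/R = 2259.7/5370 = 0.42081 A.
P_out = V_s I_s = 2259.7 × 0.42081 = 950.92 W.
P_in = P_out/η = 950.92/0.841 = 1130.7 W.
I_p = P_in/V_p = 1130.7/120 = 9.42 A.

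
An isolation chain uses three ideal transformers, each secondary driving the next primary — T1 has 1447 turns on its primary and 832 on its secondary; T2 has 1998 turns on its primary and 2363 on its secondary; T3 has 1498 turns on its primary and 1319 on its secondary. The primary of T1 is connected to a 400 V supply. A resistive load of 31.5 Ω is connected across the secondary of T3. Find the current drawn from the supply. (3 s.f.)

Secondary of T1: V = 400.00 × 832/1447 = 229.99 V.
Secondary of T2: V = 229.99 × 2363/1998 = 272.01 V.
Secondary of T3: V = 272.01 × 1319/1498 = 239.51 V.
I_load = 239.51/31.5 = 7.6034 A, so P_out = 239.51 × 7.6034 = 1821.0 W.
All ideal ⇒ P_in = P_out, so I_supply = 1821.0/400 = 4.55 A.

I_supply ≈ 4.55 A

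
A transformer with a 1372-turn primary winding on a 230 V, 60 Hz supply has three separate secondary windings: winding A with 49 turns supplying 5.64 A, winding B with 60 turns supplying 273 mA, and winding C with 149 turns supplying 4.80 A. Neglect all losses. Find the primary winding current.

I_p ≈ 0.735 A

V_A = 230 × 49/1372 = 8.2143 V; V_B = 230 × 60/1372 = 10.058 V; V_C = 230 × 149/1372 = 24.978 V.
P_out = V_A I_A + V_B I_B + V_C I_C = 8.2143×5.64 + 10.058×0.273 + 24.978×4.80 = 46.329 + 2.7459 + 119.90 = 168.97 W.
Ideal ⇒ P_in = P_out, so I_p = P_out/V_p = 168.97/230 = 0.735 A.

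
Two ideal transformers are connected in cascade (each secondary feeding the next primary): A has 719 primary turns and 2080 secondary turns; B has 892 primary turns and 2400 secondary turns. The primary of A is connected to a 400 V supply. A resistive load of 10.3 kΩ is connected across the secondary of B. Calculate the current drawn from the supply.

Secondary of A: V = 400.00 × 2080/719 = 1157.2 V.
Secondary of B: V = 1157.2 × 2400/892 = 3113.4 V.
I_load = 3113.4/10300 = 0.30228 A, so P_out = 3113.4 × 0.30228 = 941.12 W.
All ideal ⇒ P_in = P_out, so I_supply = 941.12/400 = 2.35 A.

I_supply ≈ 2.35 A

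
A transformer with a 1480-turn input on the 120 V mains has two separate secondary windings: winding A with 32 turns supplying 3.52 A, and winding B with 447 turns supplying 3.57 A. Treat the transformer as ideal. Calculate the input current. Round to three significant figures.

I_in ≈ 1.15 A

V_A = 120 × 32/1480 = 2.5946 V; V_B = 120 × 447/1480 = 36.243 V.
P_out = V_A I_A + V_B I_B = 2.5946×3.52 + 36.243×3.57 = 9.1330 + 129.39 = 138.52 W.
Ideal ⇒ P_in = P_out, so I_in = P_out/V_in = 138.52/120 = 1.15 A.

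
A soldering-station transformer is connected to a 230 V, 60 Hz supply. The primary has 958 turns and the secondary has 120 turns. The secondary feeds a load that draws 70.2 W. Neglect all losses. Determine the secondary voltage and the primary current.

V_s = V_p × N_s/N_p = 230 × 120/958 = 28.810 V.
I_s = P/V_s = 70.2/28.810 = 2.4367 A.
I_p = I_s × N_s/N_p = 2.4367 × 120/958 = 0.305 A.

V_s ≈ 28.8 V, I_p ≈ 0.305 A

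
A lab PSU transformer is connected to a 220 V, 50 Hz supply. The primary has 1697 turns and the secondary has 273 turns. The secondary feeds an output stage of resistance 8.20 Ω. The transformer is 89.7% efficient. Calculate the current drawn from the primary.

I_p ≈ 0.774 A

V_s = 220 × 273/1697 = 35.392 V.
I_s = V_s/R = 35.392/8.20 = 4.3161 A.
P_out = V_s I_s = 35.392 × 4.3161 = 152.75 W.
P_in = P_out/η = 152.75/0.897 = 170.29 W.
I_p = P_in/V_p = 170.29/220 = 0.774 A.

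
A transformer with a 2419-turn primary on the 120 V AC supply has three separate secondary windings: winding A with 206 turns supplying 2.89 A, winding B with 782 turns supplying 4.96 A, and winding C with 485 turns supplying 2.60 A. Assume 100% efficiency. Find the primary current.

V_A = 120 × 206/2419 = 10.219 V; V_B = 120 × 782/2419 = 38.793 V; V_C = 120 × 485/2419 = 24.060 V.
P_out = V_A I_A + V_B I_B + V_C I_C = 10.219×2.89 + 38.793×4.96 + 24.060×2.60 = 29.533 + 192.41 + 62.555 = 284.50 W.
Ideal ⇒ P_in = P_out, so I_p = P_out/V_p = 284.50/120 = 2.37 A.

I_p ≈ 2.37 A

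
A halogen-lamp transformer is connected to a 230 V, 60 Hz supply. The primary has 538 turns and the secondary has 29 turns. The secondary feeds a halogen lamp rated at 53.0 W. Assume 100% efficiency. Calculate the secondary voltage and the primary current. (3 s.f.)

V_s = V_p × N_s/N_p = 230 × 29/538 = 12.398 V.
I_s = P/V_s = 53.0/12.398 = 4.2750 A.
I_p = I_s × N_s/N_p = 4.2750 × 29/538 = 0.230 A.

V_s ≈ 12.4 V, I_p ≈ 0.230 A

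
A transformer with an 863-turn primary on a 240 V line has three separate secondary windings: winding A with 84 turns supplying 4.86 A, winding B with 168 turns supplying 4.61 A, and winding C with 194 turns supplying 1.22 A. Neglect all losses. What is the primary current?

V_A = 240 × 84/863 = 23.360 V; V_B = 240 × 168/863 = 46.721 V; V_C = 240 × 194/863 = 53.951 V.
P_out = V_A I_A + V_B I_B + V_C I_C = 23.360×4.86 + 46.721×4.61 + 53.951×1.22 = 113.53 + 215.38 + 65.821 = 394.73 W.
Ideal ⇒ P_in = P_out, so I_p = P_out/V_p = 394.73/240 = 1.64 A.

I_p ≈ 1.64 A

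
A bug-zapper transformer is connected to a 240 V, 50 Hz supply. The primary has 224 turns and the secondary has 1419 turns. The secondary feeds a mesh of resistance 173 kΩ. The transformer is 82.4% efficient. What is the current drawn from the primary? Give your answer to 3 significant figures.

V_s = 240 × 1419/224 = 1520.4 V.
I_s = V_s/R = 1520.4/173000 = 0.0087882 A.
P_out = V_s I_s = 1520.4 × 0.0087882 = 13.361 W.
P_in = P_out/η = 13.361/0.824 = 16.215 W.
I_p = P_in/V_p = 16.215/240 = 0.0676 A.

I_p ≈ 0.0676 A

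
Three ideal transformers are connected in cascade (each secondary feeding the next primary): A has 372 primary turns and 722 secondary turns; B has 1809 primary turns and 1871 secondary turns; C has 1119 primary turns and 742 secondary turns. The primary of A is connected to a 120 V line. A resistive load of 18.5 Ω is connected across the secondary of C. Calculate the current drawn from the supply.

I_supply ≈ 11.5 A

Secondary of A: V = 120.00 × 722/372 = 232.90 V.
Secondary of B: V = 232.90 × 1871/1809 = 240.89 V.
Secondary of C: V = 240.89 × 742/1119 = 159.73 V.
I_load = 159.73/18.5 = 8.6340 A, so P_out = 159.73 × 8.6340 = 1379.1 W.
All ideal ⇒ P_in = P_out, so I_supply = 1379.1/120 = 11.5 A.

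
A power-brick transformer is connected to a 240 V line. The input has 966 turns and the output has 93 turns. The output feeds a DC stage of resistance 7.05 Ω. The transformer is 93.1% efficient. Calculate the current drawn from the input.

V_out = 240 × 93/966 = 23.106 V.
I_out = V_out/R = 23.106/7.05 = 3.2774 A.
P_out = V_out I_out = 23.106 × 3.2774 = 75.726 W.
P_in = P_out/η = 75.726/0.931 = 81.338 W.
I_in = P_in/V_in = 81.338/240 = 0.339 A.

I_in ≈ 0.339 A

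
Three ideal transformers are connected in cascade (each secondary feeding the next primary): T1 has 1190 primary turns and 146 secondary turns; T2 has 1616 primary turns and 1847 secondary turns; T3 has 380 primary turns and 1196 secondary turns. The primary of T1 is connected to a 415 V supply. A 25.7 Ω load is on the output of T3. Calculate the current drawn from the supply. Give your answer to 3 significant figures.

After T1: V = 415.00 × 146/1190 = 50.916 V.
After T2: V = 50.916 × 1847/1616 = 58.194 V.
After T3: V = 58.194 × 1196/380 = 183.16 V.
I_load = 183.16/25.7 = 7.1268 A, so P_out = 183.16 × 7.1268 = 1305.3 W.
All ideal ⇒ P_in = P_out, so I_supply = 1305.3/415 = 3.15 A.

I_supply ≈ 3.15 A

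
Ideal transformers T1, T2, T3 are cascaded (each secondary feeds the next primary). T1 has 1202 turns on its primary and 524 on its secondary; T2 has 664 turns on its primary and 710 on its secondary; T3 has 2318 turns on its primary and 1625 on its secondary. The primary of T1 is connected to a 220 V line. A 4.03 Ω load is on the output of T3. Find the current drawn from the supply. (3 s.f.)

After T1: V = 220.00 × 524/1202 = 95.907 V.
After T2: V = 95.907 × 710/664 = 102.55 V.
After T3: V = 102.55 × 1625/2318 = 71.892 V.
I_load = 71.892/4.03 = 17.839 A, so P_out = 71.892 × 17.839 = 1282.5 W.
All ideal ⇒ P_in = P_out, so I_supply = 1282.5/220 = 5.83 A.

I_supply ≈ 5.83 A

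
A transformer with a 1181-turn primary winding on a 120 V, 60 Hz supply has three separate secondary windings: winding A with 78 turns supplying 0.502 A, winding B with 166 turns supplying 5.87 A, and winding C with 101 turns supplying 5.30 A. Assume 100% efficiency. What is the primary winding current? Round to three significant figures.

I_p ≈ 1.31 A

V_A = 120 × 78/1181 = 7.9255 V; V_B = 120 × 166/1181 = 16.867 V; V_C = 120 × 101/1181 = 10.262 V.
P_out = V_A I_A + V_B I_B + V_C I_C = 7.9255×0.502 + 16.867×5.87 + 10.262×5.30 = 3.9786 + 99.010 + 54.391 = 157.38 W.
Ideal ⇒ P_in = P_out, so I_p = P_out/V_p = 157.38/120 = 1.31 A.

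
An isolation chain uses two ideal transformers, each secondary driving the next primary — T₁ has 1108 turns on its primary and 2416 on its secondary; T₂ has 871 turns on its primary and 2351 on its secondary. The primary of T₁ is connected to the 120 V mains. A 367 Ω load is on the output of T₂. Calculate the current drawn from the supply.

I_supply ≈ 11.3 A

After T₁: V = 120.00 × 2416/1108 = 261.66 V.
After T₂: V = 261.66 × 2351/871 = 706.27 V.
I_load = 706.27/367 = 1.9245 A, so P_out = 706.27 × 1.9245 = 1359.2 W.
All ideal ⇒ P_in = P_out, so I_supply = 1359.2/120 = 11.3 A.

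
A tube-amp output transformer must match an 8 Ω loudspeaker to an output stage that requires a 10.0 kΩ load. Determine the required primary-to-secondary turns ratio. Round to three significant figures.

Z_p/Z_s = (N_p/N_s)², so N_p/N_s = √(10000/8) = √1250 = 35.4.

N_p/N_s ≈ 35.4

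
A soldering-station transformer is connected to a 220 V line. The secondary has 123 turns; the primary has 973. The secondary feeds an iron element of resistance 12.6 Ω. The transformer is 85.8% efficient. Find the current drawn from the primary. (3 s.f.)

I_p ≈ 0.325 A

V_s = 220 × 123/973 = 27.811 V.
I_s = V_s/R = 27.811/12.6 = 2.2072 A.
P_out = V_s I_s = 27.811 × 2.2072 = 61.385 W.
P_in = P_out/η = 61.385/0.858 = 71.544 W.
I_p = P_in/V_p = 71.544/220 = 0.325 A.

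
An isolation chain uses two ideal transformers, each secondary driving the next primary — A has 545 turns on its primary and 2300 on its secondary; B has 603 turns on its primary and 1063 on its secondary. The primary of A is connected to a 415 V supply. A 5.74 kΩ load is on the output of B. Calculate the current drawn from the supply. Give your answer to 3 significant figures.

After A: V = 415.00 × 2300/545 = 1751.4 V.
After B: V = 1751.4 × 1063/603 = 3087.4 V.
I_load = 3087.4/5740 = 0.53788 A, so P_out = 3087.4 × 0.53788 = 1660.7 W.
All ideal ⇒ P_in = P_out, so I_supply = 1660.7/415 = 4.00 A.

I_supply ≈ 4.00 A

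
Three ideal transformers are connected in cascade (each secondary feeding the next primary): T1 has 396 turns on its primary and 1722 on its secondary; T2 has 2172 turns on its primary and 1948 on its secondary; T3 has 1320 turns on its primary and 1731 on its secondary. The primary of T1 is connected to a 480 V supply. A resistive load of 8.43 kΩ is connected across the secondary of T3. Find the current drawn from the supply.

I_supply ≈ 1.49 A

After T1: V = 480.00 × 1722/396 = 2087.3 V.
After T2: V = 2087.3 × 1948/2172 = 1872.0 V.
After T3: V = 1872.0 × 1731/1320 = 2454.9 V.
I_load = 2454.9/8430 = 0.29121 A, so P_out = 2454.9 × 0.29121 = 714.88 W.
All ideal ⇒ P_in = P_out, so I_supply = 714.88/480 = 1.49 A.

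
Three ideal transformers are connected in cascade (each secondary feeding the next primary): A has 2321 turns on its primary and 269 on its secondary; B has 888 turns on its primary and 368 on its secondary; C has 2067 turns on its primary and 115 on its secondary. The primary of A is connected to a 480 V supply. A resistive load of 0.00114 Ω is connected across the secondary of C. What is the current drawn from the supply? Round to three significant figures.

I_supply ≈ 3.01 A

Secondary of A: V = 480.00 × 269/2321 = 55.631 V.
Secondary of B: V = 55.631 × 368/888 = 23.054 V.
Secondary of C: V = 23.054 × 115/2067 = 1.2827 V.
I_load = 1.2827/0.00114 = 1125.1 A, so P_out = 1.2827 × 1125.1 = 1443.2 W.
All ideal ⇒ P_in = P_out, so I_supply = 1443.2/480 = 3.01 A.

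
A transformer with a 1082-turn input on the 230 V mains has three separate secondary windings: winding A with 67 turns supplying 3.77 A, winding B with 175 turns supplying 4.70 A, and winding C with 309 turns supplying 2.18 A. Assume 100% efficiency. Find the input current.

I_in ≈ 1.62 A

V_A = 230 × 67/1082 = 14.242 V; V_B = 230 × 175/1082 = 37.200 V; V_C = 230 × 309/1082 = 65.684 V.
P_out = V_A I_A + V_B I_B + V_C I_C = 14.242×3.77 + 37.200×4.70 + 65.684×2.18 = 53.693 + 174.84 + 143.19 = 371.72 W.
Ideal ⇒ P_in = P_out, so I_in = P_out/V_in = 371.72/230 = 1.62 A.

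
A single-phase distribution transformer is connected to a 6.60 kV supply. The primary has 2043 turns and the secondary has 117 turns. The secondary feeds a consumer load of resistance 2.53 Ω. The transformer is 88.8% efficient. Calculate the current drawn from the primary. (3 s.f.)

V_s = 6600 × 117/2043 = 377.97 V.
I_s = V_s/R = 377.97/2.53 = 149.40 A.
P_out = V_s I_s = 377.97 × 149.40 = 56468 W.
P_in = P_out/η = 56468/0.888 = 63590 W.
I_p = P_in/V_p = 63590/6600 = 9.63 A.

I_p ≈ 9.63 A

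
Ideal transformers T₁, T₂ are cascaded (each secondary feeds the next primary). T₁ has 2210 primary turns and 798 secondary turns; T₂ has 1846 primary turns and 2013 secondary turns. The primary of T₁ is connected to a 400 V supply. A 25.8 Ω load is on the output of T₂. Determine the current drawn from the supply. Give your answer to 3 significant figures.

After T₁: V = 400.00 × 798/2210 = 144.43 V.
After T₂: V = 144.43 × 2013/1846 = 157.50 V.
I_load = 157.50/25.8 = 6.1047 A, so P_out = 157.50 × 6.1047 = 961.49 W.
All ideal ⇒ P_in = P_out, so I_supply = 961.49/400 = 2.40 A.

I_supply ≈ 2.40 A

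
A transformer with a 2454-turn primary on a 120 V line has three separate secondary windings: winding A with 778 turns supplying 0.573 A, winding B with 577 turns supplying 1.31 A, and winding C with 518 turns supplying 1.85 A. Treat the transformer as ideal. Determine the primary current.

V_A = 120 × 778/2454 = 38.044 V; V_B = 120 × 577/2454 = 28.215 V; V_C = 120 × 518/2454 = 25.330 V.
P_out = V_A I_A + V_B I_B + V_C I_C = 38.044×0.573 + 28.215×1.31 + 25.330×1.85 = 21.799 + 36.962 + 46.861 = 105.62 W.
Ideal ⇒ P_in = P_out, so I_p = P_out/V_p = 105.62/120 = 0.880 A.

I_p ≈ 0.880 A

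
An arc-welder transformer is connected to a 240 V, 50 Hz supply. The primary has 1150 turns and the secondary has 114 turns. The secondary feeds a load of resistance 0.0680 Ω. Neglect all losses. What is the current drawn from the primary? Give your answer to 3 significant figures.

V_s = V_p × N_s/N_p = 240 × 114/1150 = 23.791 V.
I_s = V_s/R = 23.791/0.0680 = 349.87 A.
For an ideal transformer I_p N_p = I_s N_s, so I_p = 349.87 × 114/1150 = 34.7 A.

I_p ≈ 34.7 A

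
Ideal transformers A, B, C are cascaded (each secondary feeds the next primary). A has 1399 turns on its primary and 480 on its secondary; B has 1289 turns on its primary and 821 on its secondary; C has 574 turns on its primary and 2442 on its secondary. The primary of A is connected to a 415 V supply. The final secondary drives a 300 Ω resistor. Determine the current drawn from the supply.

I_supply ≈ 1.20 A

After A: V = 415.00 × 480/1399 = 142.39 V.
After B: V = 142.39 × 821/1289 = 90.691 V.
After C: V = 90.691 × 2442/574 = 385.83 V.
I_load = 385.83/300 = 1.2861 A, so P_out = 385.83 × 1.2861 = 496.22 W.
All ideal ⇒ P_in = P_out, so I_supply = 496.22/415 = 1.20 A.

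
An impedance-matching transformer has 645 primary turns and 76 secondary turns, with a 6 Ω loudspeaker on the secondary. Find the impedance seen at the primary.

Z_p ≈ 432 Ω

Z_p = (N_p/N_s)² × Z_s = (645/76)² × 6 = 432 Ω.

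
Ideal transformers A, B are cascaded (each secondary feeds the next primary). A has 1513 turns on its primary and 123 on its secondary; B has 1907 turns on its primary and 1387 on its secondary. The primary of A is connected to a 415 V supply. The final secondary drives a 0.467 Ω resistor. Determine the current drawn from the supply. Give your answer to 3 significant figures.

I_supply ≈ 3.11 A

After A: V = 415.00 × 123/1513 = 33.738 V.
After B: V = 33.738 × 1387/1907 = 24.538 V.
I_load = 24.538/0.467 = 52.544 A, so P_out = 24.538 × 52.544 = 1289.3 W.
All ideal ⇒ P_in = P_out, so I_supply = 1289.3/415 = 3.11 A.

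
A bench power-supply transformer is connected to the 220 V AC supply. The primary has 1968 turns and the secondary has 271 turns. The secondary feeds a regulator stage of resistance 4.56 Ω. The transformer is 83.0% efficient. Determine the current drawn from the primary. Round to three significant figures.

I_p ≈ 1.10 A

V_s = 220 × 271/1968 = 30.295 V.
I_s = V_s/R = 30.295/4.56 = 6.6436 A.
P_out = V_s I_s = 30.295 × 6.6436 = 201.27 W.
P_in = P_out/η = 201.27/0.830 = 242.49 W.
I_p = P_in/V_p = 242.49/220 = 1.10 A.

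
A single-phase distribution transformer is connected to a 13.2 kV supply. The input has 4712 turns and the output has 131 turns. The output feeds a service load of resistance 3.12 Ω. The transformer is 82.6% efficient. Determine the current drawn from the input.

V_out = 13200 × 131/4712 = 366.98 V.
I_out = V_out/R = 366.98/3.12 = 117.62 A.
P_out = V_out I_out = 366.98 × 117.62 = 43164 W.
P_in = P_out/η = 43164/0.826 = 52257 W.
I_in = P_in/V_in = 52257/13200 = 3.96 A.

I_in ≈ 3.96 A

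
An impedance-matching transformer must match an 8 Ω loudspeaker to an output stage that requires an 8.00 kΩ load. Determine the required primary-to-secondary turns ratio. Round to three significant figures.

N_p/N_s ≈ 31.6

Z_p/Z_s = (N_p/N_s)², so N_p/N_s = √(8000/8) = √1000 = 31.6.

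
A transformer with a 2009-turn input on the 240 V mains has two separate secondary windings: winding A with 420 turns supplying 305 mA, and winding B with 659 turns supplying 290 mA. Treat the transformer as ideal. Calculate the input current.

V_A = 240 × 420/2009 = 50.174 V; V_B = 240 × 659/2009 = 78.726 V.
P_out = V_A I_A + V_B I_B = 50.174×0.305 + 78.726×0.290 = 15.303 + 22.830 = 38.134 W.
Ideal ⇒ P_in = P_out, so I_in = P_out/V_in = 38.134/240 = 0.159 A.

I_in ≈ 0.159 A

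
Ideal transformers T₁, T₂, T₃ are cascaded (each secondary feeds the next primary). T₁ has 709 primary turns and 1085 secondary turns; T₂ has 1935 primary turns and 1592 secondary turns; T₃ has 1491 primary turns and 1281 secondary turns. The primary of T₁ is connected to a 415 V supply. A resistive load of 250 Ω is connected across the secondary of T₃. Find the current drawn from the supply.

After T₁: V = 415.00 × 1085/709 = 635.08 V.
After T₂: V = 635.08 × 1592/1935 = 522.51 V.
After T₃: V = 522.51 × 1281/1491 = 448.92 V.
I_load = 448.92/250 = 1.7957 A, so P_out = 448.92 × 1.7957 = 806.10 W.
All ideal ⇒ P_in = P_out, so I_supply = 806.10/415 = 1.94 A.

I_supply ≈ 1.94 A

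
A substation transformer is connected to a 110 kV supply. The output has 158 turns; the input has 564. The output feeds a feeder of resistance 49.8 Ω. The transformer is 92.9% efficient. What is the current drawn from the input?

V_out = 110000 × 158/564 = 30816 V.
I_out = V_out/R = 30816/49.8 = 618.79 A.
P_out = V_out I_out = 30816 × 618.79 = 1.9068×10^7 W.
P_in = P_out/η = 1.9068×10^7/0.929 = 2.0526×10^7 W.
I_in = P_in/V_in = 2.0526×10^7/110000 = 187 A.

I_in ≈ 187 A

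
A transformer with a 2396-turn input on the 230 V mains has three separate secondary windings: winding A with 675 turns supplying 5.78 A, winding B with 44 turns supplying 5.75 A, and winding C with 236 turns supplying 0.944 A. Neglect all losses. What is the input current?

V_A = 230 × 675/2396 = 64.795 V; V_B = 230 × 44/2396 = 4.2237 V; V_C = 230 × 236/2396 = 22.654 V.
P_out = V_A I_A + V_B I_B + V_C I_C = 64.795×5.78 + 4.2237×5.75 + 22.654×0.944 = 374.52 + 24.286 + 21.386 = 420.19 W.
Ideal ⇒ P_in = P_out, so I_in = P_out/V_in = 420.19/230 = 1.83 A.

I_in ≈ 1.83 A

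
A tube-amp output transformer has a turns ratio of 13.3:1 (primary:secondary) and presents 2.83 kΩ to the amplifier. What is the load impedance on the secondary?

Z_s ≈ 16.0 Ω

Z_s = Z_p/(N_p/N_s)² = 2830/13.3² = 16.0 Ω.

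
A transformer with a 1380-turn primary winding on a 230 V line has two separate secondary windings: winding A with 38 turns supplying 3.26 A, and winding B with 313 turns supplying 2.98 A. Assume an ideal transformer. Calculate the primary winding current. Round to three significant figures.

I_p ≈ 0.766 A

V_A = 230 × 38/1380 = 6.3333 V; V_B = 230 × 313/1380 = 52.167 V.
P_out = V_A I_A + V_B I_B = 6.3333×3.26 + 52.167×2.98 = 20.647 + 155.46 = 176.10 W.
Ideal ⇒ P_in = P_out, so I_p = P_out/V_p = 176.10/230 = 0.766 A.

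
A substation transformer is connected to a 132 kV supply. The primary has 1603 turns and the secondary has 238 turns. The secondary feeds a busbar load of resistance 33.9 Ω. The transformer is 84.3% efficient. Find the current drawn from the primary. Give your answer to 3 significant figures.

V_s = 132000 × 238/1603 = 19598 V.
I_s = V_s/R = 19598/33.9 = 578.12 A.
P_out = V_s I_s = 19598 × 578.12 = 1.1330×10^7 W.
P_in = P_out/η = 1.1330×10^7/0.843 = 1.3440×10^7 W.
I_p = P_in/V_p = 1.3440×10^7/132000 = 102 A.

I_p ≈ 102 A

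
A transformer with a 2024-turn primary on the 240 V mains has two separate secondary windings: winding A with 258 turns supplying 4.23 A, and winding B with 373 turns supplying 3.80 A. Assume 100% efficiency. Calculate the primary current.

V_A = 240 × 258/2024 = 30.593 V; V_B = 240 × 373/2024 = 44.229 V.
P_out = V_A I_A + V_B I_B = 30.593×4.23 + 44.229×3.80 = 129.41 + 168.07 = 297.48 W.
Ideal ⇒ P_in = P_out, so I_p = P_out/V_p = 297.48/240 = 1.24 A.

I_p ≈ 1.24 A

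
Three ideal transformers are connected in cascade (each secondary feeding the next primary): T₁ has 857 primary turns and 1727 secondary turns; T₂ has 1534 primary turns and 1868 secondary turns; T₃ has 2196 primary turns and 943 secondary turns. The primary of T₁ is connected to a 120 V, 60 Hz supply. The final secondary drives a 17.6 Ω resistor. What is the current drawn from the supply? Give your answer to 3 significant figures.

Secondary of T₁: V = 120.00 × 1727/857 = 241.82 V.
Secondary of T₂: V = 241.82 × 1868/1534 = 294.47 V.
Secondary of T₃: V = 294.47 × 943/2196 = 126.45 V.
I_load = 126.45/17.6 = 7.1847 A, so P_out = 126.45 × 7.1847 = 908.52 W.
All ideal ⇒ P_in = P_out, so I_supply = 908.52/120 = 7.57 A.

I_supply ≈ 7.57 A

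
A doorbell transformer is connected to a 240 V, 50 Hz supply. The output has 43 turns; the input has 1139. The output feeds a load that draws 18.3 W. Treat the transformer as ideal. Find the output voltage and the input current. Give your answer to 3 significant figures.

V_out = V_in × N_out/N_in = 240 × 43/1139 = 9.0606 V.
I_out = P/V_out = 18.3/9.0606 = 2.0197 A.
I_in = I_out × N_out/N_in = 2.0197 × 43/1139 = 0.0762 A.

V_out ≈ 9.06 V, I_in ≈ 0.0762 A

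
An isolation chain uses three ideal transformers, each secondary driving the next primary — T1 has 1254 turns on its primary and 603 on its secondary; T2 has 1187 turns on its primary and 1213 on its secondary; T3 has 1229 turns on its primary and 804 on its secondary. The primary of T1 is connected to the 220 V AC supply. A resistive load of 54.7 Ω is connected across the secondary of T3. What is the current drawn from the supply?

I_supply ≈ 0.416 A

Secondary of T1: V = 220.00 × 603/1254 = 105.79 V.
Secondary of T2: V = 105.79 × 1213/1187 = 108.11 V.
Secondary of T3: V = 108.11 × 804/1229 = 70.722 V.
I_load = 70.722/54.7 = 1.2929 A, so P_out = 70.722 × 1.2929 = 91.438 W.
All ideal ⇒ P_in = P_out, so I_supply = 91.438/220 = 0.416 A.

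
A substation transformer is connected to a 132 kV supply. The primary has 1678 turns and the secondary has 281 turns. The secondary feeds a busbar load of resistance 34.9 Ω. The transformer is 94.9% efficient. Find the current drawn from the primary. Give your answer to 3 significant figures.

I_p ≈ 112 A

V_s = 132000 × 281/1678 = 22105 V.
I_s = V_s/R = 22105/34.9 = 633.38 A.
P_out = V_s I_s = 22105 × 633.38 = 1.4001×10^7 W.
P_in = P_out/η = 1.4001×10^7/0.949 = 1.4753×10^7 W.
I_p = P_in/V_p = 1.4753×10^7/132000 = 112 A.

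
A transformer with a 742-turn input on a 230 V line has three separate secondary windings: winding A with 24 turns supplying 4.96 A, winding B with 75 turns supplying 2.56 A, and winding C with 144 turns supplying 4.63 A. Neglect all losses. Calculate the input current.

V_A = 230 × 24/742 = 7.4394 V; V_B = 230 × 75/742 = 23.248 V; V_C = 230 × 144/742 = 44.636 V.
P_out = V_A I_A + V_B I_B + V_C I_C = 7.4394×4.96 + 23.248×2.56 + 44.636×4.63 = 36.899 + 59.515 + 206.67 = 303.08 W.
Ideal ⇒ P_in = P_out, so I_in = P_out/V_in = 303.08/230 = 1.32 A.

I_in ≈ 1.32 A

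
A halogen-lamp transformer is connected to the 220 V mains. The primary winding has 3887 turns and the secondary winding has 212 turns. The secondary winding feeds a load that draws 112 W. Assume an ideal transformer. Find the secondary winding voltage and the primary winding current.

V_s = V_p × N_s/N_p = 220 × 212/3887 = 11.999 V.
I_s = P/V_s = 112/11.999 = 9.3341 A.
I_p = I_s × N_s/N_p = 9.3341 × 212/3887 = 0.509 A.

V_s ≈ 12.0 V, I_p ≈ 0.509 A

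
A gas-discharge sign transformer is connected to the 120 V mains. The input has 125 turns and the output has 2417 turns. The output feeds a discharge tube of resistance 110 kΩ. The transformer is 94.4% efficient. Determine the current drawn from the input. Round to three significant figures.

I_in ≈ 0.432 A

V_out = 120 × 2417/125 = 2320.3 V.
I_out = V_out/R = 2320.3/110000 = 0.021094 A.
P_out = V_out I_out = 2320.3 × 0.021094 = 48.944 W.
P_in = P_out/η = 48.944/0.944 = 51.848 W.
I_in = P_in/V_in = 51.848/120 = 0.432 A.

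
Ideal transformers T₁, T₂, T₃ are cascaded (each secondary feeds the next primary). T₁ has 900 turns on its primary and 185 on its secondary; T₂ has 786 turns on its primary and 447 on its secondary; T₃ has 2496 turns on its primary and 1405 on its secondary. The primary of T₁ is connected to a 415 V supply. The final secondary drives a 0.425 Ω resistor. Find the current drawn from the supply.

I_supply ≈ 4.23 A

After T₁: V = 415.00 × 185/900 = 85.306 V.
After T₂: V = 85.306 × 447/786 = 48.513 V.
After T₃: V = 48.513 × 1405/2496 = 27.308 V.
I_load = 27.308/0.425 = 64.255 A, so P_out = 27.308 × 64.255 = 1754.7 W.
All ideal ⇒ P_in = P_out, so I_supply = 1754.7/415 = 4.23 A.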